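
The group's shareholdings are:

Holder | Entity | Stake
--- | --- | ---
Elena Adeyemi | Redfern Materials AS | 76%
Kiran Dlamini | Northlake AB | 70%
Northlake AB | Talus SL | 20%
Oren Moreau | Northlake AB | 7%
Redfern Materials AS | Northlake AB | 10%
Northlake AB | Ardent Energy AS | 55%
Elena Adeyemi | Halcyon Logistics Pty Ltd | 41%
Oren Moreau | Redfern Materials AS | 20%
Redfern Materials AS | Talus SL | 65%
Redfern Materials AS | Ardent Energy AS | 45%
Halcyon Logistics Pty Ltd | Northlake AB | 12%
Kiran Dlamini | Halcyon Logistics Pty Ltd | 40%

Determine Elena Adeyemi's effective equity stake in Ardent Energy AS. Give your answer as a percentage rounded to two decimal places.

Elena reaches Ardent along 3 paths.
Via Redfern: 76% × 45% = 34.2%.
Via Redfern → Northlake: 76% × 10% × 55% = 4.18%.
Via Halcyon → Northlake: 41% × 12% × 55% = 2.706%.
Total: 34.2% + 4.18% + 2.706% = 41.086%.
Rounded: 41.09%.

41.09%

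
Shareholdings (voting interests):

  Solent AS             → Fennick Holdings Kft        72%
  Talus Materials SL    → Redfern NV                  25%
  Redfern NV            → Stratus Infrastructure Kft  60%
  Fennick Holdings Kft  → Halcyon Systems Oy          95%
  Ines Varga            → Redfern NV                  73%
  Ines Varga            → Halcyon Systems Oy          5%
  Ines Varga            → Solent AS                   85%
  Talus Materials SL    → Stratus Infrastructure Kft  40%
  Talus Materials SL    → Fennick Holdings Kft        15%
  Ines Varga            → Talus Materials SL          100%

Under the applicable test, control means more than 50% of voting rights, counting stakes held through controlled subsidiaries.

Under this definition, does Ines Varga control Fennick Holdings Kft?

Ines holds 85% of Solent, so Ines controls Solent.
Ines holds 100% of Talus, so Ines controls Talus.
Solent and Talus together hold 72% + 15% = 87% of Fennick, so Ines controls Fennick.

Yes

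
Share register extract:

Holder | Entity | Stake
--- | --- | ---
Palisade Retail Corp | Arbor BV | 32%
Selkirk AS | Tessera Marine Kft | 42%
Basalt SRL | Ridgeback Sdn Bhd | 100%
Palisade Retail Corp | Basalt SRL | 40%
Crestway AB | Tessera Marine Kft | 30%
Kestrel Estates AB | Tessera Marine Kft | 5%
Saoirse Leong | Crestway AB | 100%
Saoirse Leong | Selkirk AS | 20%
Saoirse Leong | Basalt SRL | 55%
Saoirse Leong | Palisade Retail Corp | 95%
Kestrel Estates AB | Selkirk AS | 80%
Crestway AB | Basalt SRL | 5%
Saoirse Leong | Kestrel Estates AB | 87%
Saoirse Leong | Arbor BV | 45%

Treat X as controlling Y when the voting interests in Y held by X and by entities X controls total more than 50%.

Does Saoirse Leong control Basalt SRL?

Saoirse holds 95% of Palisade, so Saoirse controls Palisade.
Saoirse holds 100% of Crestway, so Saoirse controls Crestway.
Saoirse and Crestway and Palisade together hold 55% + 5% + 40% = 100% of Basalt, so Saoirse controls Basalt.

Yes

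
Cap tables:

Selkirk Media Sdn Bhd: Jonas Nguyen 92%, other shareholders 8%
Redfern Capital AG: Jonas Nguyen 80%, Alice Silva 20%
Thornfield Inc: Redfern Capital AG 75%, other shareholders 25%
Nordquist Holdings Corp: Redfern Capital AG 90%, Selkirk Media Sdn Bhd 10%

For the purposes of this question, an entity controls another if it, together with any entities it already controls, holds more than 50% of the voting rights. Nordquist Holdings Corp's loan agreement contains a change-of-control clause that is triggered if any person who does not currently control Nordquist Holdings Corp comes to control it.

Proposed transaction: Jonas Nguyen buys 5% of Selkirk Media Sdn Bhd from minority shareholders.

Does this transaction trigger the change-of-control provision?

No

The purchase changes only Jonas's holdings, so Jonas is the only person who could newly come to control Nordquist.
Jonas holds 80% of Redfern, so Jonas controls Redfern.
Jonas holds 92% of Selkirk, so Jonas controls Selkirk.
Redfern and Selkirk together hold 90% + 10% = 100% of Nordquist, so Jonas controls Nordquist.
So Jonas already controls Nordquist before the transaction.
After the purchase, Jonas's direct stake in Selkirk rises to 92% + 5% = 97%.
Jonas controlled Nordquist already, so this is not a new person acquiring control; every other person's position is unchanged or reduced.
No new person acquires control, so the clause is not triggered.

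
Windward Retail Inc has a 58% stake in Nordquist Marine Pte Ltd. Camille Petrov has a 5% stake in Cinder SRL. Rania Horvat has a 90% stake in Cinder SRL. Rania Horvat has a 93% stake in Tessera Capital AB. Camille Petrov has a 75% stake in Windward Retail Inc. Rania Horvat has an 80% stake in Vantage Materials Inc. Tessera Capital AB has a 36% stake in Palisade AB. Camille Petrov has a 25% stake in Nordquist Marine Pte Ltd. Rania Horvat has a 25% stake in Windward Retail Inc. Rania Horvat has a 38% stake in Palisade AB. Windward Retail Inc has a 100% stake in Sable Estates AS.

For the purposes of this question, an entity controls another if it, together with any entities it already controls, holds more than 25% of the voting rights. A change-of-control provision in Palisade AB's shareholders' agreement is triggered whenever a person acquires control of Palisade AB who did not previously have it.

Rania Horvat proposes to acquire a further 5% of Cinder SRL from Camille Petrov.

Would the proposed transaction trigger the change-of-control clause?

The purchase adds only to Rania's holdings (Camille's stake shrinks), so Rania is the only person who could newly come to control Palisade.
Rania holds 93% of Tessera, so Rania controls Tessera.
Rania and Tessera together hold 38% + 36% = 74% of Palisade, so Rania controls Palisade.
So Rania already controls Palisade before the transaction.
After the purchase, Rania's direct stake in Cinder rises to 90% + 5% = 95%, and Camille's stake falls to 0%.
Rania controlled Palisade already, so this is not a new person acquiring control; every other person's position is unchanged or reduced.
No new person acquires control, so the clause is not triggered.

No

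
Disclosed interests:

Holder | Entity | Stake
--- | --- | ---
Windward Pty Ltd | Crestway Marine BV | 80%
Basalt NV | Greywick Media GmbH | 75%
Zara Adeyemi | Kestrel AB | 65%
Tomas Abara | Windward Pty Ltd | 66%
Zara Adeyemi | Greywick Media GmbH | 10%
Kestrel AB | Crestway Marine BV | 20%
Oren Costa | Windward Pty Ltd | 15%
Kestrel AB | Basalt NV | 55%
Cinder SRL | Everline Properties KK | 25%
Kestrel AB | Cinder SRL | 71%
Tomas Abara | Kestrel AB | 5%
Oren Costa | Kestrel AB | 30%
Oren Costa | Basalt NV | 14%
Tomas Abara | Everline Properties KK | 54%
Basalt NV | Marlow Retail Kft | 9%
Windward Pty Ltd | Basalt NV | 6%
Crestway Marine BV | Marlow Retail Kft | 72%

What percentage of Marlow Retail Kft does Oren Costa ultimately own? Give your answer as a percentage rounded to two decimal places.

Oren reaches Marlow along 5 paths.
Via Kestrel → Crestway: 30% × 20% × 72% = 4.32%.
Via Windward → Crestway: 15% × 80% × 72% = 8.64%.
Via Kestrel → Basalt: 30% × 55% × 9% = 1.485%.
Via Basalt: 14% × 9% = 1.26%.
Via Windward → Basalt: 15% × 6% × 9% = 0.081%.
Total: 4.32% + 8.64% + 1.485% + 1.26% + 0.081% = 15.786%.
Rounded: 15.79%.

15.79%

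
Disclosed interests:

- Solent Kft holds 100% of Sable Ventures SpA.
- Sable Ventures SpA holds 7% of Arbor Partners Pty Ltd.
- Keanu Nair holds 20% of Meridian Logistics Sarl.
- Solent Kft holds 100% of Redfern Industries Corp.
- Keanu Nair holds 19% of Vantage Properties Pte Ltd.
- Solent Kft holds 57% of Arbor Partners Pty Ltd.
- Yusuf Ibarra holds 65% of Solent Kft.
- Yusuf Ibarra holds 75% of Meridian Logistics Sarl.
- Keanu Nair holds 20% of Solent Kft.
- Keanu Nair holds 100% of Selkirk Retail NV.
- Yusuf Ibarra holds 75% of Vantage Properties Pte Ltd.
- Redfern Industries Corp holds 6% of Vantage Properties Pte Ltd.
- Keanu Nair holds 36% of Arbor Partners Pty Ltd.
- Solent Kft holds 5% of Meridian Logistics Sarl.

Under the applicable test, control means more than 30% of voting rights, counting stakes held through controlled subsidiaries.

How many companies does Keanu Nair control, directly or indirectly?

Keanu holds 36% of Arbor, so Keanu controls Arbor.
Keanu holds 100% of Selkirk, so Keanu controls Selkirk.
No other company's threshold is met.
Keanu controls 2 companies.

2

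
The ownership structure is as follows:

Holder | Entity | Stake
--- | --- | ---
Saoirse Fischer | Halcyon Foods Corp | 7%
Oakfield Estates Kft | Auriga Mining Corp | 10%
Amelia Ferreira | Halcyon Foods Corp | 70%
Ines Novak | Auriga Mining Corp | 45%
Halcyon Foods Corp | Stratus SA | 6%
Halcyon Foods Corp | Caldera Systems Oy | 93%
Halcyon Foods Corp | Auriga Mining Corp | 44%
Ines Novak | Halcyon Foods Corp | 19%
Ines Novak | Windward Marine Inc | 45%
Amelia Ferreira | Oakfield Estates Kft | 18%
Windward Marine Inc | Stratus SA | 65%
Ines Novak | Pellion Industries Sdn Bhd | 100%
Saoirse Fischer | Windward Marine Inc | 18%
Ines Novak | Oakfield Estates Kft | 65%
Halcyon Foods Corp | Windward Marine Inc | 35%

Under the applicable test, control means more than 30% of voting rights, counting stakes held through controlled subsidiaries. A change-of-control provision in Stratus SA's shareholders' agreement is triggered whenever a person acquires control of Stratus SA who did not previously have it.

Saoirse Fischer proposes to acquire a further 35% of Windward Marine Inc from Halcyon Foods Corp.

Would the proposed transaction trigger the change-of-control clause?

Yes

The purchase adds only to Saoirse's holdings (Halcyon's stake shrinks), so Saoirse is the only person who could newly come to control Stratus.
Saoirse's largest direct stake is 18% in Windward, which does not meet the threshold, so Saoirse controls no company.
Neither Saoirse nor any entity Saoirse controls holds any voting interest in Stratus.
So before the transaction, Saoirse does not control Stratus.
After the purchase, Saoirse's direct stake in Windward rises to 18% + 35% = 53%, and Halcyon's stake falls to 0%.
Saoirse holds 53% of Windward, so Saoirse controls Windward.
Windward holds 65% of Stratus, so Saoirse controls Stratus.
Saoirse did not control Stratus before and does after, so the clause is triggered.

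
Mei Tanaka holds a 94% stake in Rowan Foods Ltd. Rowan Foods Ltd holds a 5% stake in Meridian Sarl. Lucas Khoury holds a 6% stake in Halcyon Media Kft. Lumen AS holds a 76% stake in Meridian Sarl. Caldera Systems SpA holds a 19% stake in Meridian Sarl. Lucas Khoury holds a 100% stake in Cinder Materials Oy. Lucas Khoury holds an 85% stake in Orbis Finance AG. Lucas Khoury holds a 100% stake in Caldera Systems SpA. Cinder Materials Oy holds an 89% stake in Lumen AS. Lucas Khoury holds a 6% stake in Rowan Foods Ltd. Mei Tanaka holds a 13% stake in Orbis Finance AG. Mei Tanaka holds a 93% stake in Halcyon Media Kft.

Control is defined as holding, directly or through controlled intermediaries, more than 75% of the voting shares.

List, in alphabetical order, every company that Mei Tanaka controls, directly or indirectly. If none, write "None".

Mei holds 93% of Halcyon, so Mei controls Halcyon.
Mei holds 94% of Rowan, so Mei controls Rowan.
No other company's threshold is met.

Halcyon Media Kft, Rowan Foods Ltd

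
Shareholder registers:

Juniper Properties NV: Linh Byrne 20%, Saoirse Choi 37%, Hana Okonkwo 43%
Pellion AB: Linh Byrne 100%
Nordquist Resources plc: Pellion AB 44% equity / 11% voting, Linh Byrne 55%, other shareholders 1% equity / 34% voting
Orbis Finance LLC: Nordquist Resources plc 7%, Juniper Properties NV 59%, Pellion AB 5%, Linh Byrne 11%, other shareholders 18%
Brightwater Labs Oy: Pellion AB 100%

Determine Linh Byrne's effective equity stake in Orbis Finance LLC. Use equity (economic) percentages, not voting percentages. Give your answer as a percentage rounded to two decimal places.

Linh reaches Orbis along 5 paths.
Via Pellion → Nordquist: 100% × 44% × 7% = 3.08%.
Via Nordquist: 55% × 7% = 3.85%.
Via Juniper: 20% × 59% = 11.8%.
Via Pellion: 100% × 5% = 5%.
Direct stake: 11% = 11%.
Total: 3.08% + 3.85% + 11.8% + 5% + 11% = 34.73%.

34.73%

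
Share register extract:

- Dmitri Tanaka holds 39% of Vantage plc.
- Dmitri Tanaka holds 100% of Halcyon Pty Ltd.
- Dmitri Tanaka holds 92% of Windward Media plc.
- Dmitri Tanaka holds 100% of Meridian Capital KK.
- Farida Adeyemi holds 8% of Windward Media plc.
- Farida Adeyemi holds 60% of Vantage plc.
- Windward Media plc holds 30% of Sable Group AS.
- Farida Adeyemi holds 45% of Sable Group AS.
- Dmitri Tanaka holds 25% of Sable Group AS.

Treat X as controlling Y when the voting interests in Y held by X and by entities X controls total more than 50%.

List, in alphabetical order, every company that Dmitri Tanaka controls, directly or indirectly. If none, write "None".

Dmitri holds 100% of Halcyon, so Dmitri controls Halcyon.
Dmitri holds 92% of Windward, so Dmitri controls Windward.
Windward and Dmitri together hold 30% + 25% = 55% of Sable, so Dmitri controls Sable.
Dmitri holds 100% of Meridian, so Dmitri controls Meridian.
No other company's threshold is met.

Halcyon Pty Ltd, Meridian Capital KK, Sable Group AS, Windward Media plc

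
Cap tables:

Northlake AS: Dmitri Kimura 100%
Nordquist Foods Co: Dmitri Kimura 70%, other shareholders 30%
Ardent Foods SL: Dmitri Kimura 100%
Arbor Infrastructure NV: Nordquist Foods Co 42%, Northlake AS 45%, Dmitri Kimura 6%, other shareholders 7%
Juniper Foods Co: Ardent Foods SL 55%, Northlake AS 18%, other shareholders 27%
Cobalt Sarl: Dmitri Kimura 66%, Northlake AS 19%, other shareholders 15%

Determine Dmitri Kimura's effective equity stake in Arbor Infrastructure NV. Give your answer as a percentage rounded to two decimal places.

80.40%

Dmitri reaches Arbor along 3 paths.
Via Nordquist: 70% × 42% = 29.4%.
Via Northlake: 100% × 45% = 45%.
Direct stake: 6% = 6%.
Total: 29.4% + 45% + 6% = 80.4%.
Rounded: 80.40%.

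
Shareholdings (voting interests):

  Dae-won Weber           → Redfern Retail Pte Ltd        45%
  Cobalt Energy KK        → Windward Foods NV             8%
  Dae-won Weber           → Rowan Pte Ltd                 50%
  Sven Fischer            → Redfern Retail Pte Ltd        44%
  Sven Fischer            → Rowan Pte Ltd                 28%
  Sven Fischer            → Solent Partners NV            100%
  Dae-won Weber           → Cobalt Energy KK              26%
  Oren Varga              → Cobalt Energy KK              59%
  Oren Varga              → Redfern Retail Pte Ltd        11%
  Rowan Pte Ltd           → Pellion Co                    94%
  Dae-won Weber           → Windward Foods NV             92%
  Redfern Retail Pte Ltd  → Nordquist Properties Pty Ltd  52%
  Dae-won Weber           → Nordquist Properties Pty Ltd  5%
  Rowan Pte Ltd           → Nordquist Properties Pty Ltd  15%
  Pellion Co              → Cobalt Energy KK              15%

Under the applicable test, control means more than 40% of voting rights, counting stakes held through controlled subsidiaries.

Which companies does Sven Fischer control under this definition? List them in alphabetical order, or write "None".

Nordquist Properties Pty Ltd, Redfern Retail Pte Ltd, Solent Partners NV

Sven holds 44% of Redfern, so Sven controls Redfern.
Redfern holds 52% of Nordquist, so Sven controls Nordquist.
Sven holds 100% of Solent, so Sven controls Solent.
No other company's threshold is met.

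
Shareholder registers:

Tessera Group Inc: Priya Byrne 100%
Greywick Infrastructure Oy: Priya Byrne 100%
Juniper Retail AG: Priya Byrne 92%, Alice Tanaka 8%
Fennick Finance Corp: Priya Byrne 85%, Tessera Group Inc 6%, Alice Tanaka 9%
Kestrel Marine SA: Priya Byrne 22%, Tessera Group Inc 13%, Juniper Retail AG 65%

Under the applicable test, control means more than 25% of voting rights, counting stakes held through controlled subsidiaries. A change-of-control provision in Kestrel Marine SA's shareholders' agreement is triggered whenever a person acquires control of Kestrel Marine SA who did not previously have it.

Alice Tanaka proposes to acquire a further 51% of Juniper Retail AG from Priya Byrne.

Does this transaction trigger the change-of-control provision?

The purchase adds only to Alice's holdings (Priya's stake shrinks), so Alice is the only person who could newly come to control Kestrel.
Alice's largest direct stake is 9% in Fennick, which does not meet the threshold, so Alice controls no company.
Neither Alice nor any entity Alice controls holds any voting interest in Kestrel.
So before the transaction, Alice does not control Kestrel.
After the purchase, Alice's direct stake in Juniper rises to 8% + 51% = 59%, and Priya's stake falls to 41%.
Alice holds 59% of Juniper, so Alice controls Juniper.
Juniper holds 65% of Kestrel, so Alice controls Kestrel.
Alice did not control Kestrel before and does after, so the clause is triggered.

Yes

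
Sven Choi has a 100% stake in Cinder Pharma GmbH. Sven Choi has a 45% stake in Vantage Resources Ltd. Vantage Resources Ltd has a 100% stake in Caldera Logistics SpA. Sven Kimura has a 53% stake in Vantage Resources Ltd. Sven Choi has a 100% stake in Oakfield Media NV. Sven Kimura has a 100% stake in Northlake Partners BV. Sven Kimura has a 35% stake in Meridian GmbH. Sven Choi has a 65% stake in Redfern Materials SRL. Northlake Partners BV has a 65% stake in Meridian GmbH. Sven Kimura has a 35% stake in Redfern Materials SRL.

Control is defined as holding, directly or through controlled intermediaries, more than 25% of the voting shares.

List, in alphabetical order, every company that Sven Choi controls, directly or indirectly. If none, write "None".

Sven Choi holds 45% of Vantage, so Sven Choi controls Vantage.
Sven Choi holds 65% of Redfern, so Sven Choi controls Redfern.
Vantage holds 100% of Caldera, so Sven Choi controls Caldera.
Sven Choi holds 100% of Oakfield, so Sven Choi controls Oakfield.
Sven Choi holds 100% of Cinder, so Sven Choi controls Cinder.
No other company's threshold is met.

Caldera Logistics SpA, Cinder Pharma GmbH, Oakfield Media NV, Redfern Materials SRL, Vantage Resources Ltd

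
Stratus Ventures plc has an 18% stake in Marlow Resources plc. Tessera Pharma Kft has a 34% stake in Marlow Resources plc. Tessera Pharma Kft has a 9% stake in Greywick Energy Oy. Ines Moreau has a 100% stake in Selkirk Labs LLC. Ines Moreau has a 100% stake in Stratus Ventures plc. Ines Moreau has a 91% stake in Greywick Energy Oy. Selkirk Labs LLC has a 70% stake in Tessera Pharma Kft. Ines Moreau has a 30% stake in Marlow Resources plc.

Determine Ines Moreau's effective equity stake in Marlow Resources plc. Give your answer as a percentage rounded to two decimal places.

Ines reaches Marlow along 3 paths.
Via Selkirk → Tessera: 100% × 70% × 34% = 23.8%.
Via Stratus: 100% × 18% = 18%.
Direct stake: 30% = 30%.
Total: 23.8% + 18% + 30% = 71.8%.
Rounded: 71.80%.

71.80%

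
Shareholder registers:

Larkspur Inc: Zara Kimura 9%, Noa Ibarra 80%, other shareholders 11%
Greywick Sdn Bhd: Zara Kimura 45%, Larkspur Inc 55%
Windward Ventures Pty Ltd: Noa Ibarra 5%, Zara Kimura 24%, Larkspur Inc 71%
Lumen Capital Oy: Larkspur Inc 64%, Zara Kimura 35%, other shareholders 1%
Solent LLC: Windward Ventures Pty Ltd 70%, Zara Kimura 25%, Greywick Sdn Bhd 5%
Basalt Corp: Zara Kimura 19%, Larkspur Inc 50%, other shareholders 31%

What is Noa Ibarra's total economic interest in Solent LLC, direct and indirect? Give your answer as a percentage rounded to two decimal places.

Noa reaches Solent along 3 paths.
Via Windward: 5% × 70% = 3.5%.
Via Larkspur → Windward: 80% × 71% × 70% = 39.76%.
Via Larkspur → Greywick: 80% × 55% × 5% = 2.2%.
Total: 3.5% + 39.76% + 2.2% = 45.46%.

45.46%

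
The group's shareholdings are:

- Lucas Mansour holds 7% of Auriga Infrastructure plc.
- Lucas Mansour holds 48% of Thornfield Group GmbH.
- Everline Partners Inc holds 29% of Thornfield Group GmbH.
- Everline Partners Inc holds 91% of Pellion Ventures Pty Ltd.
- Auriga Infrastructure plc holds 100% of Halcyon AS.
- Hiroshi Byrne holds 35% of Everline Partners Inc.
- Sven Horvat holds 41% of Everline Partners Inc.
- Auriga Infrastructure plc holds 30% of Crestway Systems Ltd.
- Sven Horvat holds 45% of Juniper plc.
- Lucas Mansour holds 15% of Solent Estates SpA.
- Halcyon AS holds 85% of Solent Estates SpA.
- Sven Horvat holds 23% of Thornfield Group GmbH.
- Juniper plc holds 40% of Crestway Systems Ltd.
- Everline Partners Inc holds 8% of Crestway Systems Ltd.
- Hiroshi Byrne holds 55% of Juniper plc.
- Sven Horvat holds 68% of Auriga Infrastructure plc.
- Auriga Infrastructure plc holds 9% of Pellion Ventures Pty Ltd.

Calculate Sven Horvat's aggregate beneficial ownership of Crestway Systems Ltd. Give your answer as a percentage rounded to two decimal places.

Sven reaches Crestway along 3 paths.
Via Auriga: 68% × 30% = 20.4%.
Via Juniper: 45% × 40% = 18%.
Via Everline: 41% × 8% = 3.28%.
Total: 20.4% + 18% + 3.28% = 41.68%.

41.68%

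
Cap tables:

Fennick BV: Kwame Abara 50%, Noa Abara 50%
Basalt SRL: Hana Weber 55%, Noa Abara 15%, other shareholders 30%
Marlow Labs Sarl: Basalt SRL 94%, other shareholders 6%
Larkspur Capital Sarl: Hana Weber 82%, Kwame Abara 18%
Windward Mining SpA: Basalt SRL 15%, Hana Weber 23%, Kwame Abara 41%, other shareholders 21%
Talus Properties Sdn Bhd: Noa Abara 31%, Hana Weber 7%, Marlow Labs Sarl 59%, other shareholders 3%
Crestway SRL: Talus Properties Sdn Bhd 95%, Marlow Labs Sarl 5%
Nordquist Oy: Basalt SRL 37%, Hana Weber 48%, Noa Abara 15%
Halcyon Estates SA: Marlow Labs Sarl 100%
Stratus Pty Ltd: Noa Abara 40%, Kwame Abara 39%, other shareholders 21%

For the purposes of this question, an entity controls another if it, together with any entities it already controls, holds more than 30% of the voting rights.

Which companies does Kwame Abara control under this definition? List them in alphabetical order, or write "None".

Fennick BV, Stratus Pty Ltd, Windward Mining SpA

Kwame holds 50% of Fennick, so Kwame controls Fennick.
Kwame holds 41% of Windward, so Kwame controls Windward.
Kwame holds 39% of Stratus, so Kwame controls Stratus.
No other company's threshold is met.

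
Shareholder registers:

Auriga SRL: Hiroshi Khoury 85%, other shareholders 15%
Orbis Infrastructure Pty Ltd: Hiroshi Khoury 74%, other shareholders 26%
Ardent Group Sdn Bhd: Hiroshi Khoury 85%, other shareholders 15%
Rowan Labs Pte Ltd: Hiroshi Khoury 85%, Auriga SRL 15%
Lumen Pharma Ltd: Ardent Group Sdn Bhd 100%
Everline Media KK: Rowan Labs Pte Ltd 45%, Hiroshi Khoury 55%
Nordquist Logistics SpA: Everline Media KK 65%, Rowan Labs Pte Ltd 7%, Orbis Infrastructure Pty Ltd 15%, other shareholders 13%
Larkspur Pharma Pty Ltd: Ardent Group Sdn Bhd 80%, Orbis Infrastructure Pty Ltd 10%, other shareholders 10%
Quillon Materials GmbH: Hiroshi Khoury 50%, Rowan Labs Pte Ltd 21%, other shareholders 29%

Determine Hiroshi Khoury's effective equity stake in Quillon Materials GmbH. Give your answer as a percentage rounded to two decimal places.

Hiroshi reaches Quillon along 3 paths.
Direct stake: 50% = 50%.
Via Rowan: 85% × 21% = 17.85%.
Via Auriga → Rowan: 85% × 15% × 21% = 2.6775%.
Total: 50% + 17.85% + 2.6775% = 70.5275%.
Rounded: 70.53%.

70.53%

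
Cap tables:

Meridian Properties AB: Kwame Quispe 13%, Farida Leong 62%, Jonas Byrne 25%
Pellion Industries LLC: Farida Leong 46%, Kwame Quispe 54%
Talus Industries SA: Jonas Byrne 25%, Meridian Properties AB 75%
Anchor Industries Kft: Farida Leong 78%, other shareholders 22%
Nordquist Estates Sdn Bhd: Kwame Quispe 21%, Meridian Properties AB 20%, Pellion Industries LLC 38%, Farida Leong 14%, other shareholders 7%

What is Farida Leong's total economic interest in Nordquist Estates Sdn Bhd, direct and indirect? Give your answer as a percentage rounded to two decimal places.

Farida reaches Nordquist along 3 paths.
Via Meridian: 62% × 20% = 12.4%.
Via Pellion: 46% × 38% = 17.48%.
Direct stake: 14% = 14%.
Total: 12.4% + 17.48% + 14% = 43.88%.

43.88%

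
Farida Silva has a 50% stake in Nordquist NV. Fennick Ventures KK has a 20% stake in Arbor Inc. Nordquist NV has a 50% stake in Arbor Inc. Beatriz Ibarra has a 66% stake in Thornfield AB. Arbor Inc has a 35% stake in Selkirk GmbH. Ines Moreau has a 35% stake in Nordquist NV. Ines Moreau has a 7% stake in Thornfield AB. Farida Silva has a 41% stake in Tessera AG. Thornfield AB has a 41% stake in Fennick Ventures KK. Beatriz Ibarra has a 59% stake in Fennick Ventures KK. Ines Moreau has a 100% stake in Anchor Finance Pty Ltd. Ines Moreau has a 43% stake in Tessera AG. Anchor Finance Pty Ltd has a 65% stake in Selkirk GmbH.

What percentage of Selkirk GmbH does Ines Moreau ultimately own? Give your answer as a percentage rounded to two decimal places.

71.33%

Ines reaches Selkirk along 3 paths.
Via Nordquist → Arbor: 35% × 50% × 35% = 6.125%.
Via Thornfield → Fennick → Arbor: 7% × 41% × 20% × 35% = 0.2009%.
Via Anchor: 100% × 65% = 65%.
Total: 6.125% + 0.2009% + 65% = 71.3259%.
Rounded: 71.33%.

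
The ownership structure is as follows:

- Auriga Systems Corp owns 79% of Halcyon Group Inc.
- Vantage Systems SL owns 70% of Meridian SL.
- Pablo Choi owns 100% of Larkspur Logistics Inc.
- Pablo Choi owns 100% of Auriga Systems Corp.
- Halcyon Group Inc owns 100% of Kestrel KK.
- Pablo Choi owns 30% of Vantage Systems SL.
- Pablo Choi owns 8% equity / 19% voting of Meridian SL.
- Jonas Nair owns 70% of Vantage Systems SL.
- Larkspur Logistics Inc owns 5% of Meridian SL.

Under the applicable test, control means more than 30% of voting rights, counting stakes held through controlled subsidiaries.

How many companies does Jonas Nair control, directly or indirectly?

2

Jonas holds 70% of Vantage, so Jonas controls Vantage.
Vantage holds 70% of Meridian, so Jonas controls Meridian.
No other company's threshold is met.
Jonas controls 2 companies.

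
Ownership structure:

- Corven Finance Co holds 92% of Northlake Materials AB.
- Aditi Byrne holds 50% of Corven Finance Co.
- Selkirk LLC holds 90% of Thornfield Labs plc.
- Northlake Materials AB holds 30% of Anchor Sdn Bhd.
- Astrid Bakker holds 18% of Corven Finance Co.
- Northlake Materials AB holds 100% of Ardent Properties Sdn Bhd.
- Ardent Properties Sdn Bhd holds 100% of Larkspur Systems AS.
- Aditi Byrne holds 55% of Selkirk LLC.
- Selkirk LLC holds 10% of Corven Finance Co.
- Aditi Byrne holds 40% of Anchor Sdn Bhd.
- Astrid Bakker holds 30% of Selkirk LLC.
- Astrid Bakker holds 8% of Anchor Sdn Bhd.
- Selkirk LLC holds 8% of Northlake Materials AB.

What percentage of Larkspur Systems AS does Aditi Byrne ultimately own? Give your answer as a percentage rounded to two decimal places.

Aditi reaches Larkspur along 3 paths.
Via Selkirk → Northlake → Ardent: 55% × 8% × 100% × 100% = 4.4%.
Via Corven → Northlake → Ardent: 50% × 92% × 100% × 100% = 46%.
Via Selkirk → Corven → Northlake → Ardent: 55% × 10% × 92% × 100% × 100% = 5.06%.
Total: 4.4% + 46% + 5.06% = 55.46%.

55.46%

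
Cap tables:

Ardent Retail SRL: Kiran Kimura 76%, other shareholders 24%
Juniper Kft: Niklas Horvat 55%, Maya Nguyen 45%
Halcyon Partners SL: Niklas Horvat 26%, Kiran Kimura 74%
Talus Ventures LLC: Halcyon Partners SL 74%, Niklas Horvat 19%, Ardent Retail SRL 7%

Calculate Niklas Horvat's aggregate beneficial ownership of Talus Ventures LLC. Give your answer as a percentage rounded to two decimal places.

38.24%

Niklas reaches Talus along 2 paths.
Via Halcyon: 26% × 74% = 19.24%.
Direct stake: 19% = 19%.
Total: 19.24% + 19% = 38.24%.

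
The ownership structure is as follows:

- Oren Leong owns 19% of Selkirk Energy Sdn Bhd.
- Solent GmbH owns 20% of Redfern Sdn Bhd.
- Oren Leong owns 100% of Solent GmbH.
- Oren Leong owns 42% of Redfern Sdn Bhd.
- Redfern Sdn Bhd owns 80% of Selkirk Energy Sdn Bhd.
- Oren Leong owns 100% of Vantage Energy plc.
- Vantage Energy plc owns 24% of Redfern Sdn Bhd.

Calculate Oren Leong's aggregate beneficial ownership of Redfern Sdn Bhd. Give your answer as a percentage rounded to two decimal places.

86.00%

Oren reaches Redfern along 3 paths.
Via Solent: 100% × 20% = 20%.
Via Vantage: 100% × 24% = 24%.
Direct stake: 42% = 42%.
Total: 20% + 24% + 42% = 86%.
Rounded: 86.00%.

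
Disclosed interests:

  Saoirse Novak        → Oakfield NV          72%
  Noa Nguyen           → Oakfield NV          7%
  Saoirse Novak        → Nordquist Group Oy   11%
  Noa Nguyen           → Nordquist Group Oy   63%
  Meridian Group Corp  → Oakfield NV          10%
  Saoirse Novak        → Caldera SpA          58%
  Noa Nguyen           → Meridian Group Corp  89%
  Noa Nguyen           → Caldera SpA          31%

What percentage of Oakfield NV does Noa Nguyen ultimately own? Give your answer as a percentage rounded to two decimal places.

15.90%

Noa reaches Oakfield along 2 paths.
Via Meridian: 89% × 10% = 8.9%.
Direct stake: 7% = 7%.
Total: 8.9% + 7% = 15.9%.
Rounded: 15.90%.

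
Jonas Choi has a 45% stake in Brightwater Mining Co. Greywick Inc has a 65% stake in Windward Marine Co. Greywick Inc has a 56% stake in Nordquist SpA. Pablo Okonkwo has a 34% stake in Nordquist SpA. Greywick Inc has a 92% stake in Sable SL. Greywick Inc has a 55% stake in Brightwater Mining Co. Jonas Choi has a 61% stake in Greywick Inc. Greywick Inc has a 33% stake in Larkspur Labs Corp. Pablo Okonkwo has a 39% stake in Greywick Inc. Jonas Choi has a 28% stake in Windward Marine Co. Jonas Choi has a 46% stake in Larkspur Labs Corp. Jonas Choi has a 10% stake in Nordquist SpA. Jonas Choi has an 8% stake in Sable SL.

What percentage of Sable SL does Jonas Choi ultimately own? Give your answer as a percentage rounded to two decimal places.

64.12%

Jonas reaches Sable along 2 paths.
Via Greywick: 61% × 92% = 56.12%.
Direct stake: 8% = 8%.
Total: 56.12% + 8% = 64.12%.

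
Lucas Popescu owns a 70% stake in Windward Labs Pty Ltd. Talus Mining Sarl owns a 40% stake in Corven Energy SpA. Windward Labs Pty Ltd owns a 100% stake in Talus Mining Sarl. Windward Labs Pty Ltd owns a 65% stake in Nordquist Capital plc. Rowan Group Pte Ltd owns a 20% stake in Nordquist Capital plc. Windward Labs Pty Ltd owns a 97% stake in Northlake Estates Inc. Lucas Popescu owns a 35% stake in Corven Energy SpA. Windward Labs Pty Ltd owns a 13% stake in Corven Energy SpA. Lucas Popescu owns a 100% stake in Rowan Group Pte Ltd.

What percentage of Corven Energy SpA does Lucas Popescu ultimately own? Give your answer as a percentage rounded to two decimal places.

Lucas reaches Corven along 3 paths.
Via Windward → Talus: 70% × 100% × 40% = 28%.
Via Windward: 70% × 13% = 9.1%.
Direct stake: 35% = 35%.
Total: 28% + 9.1% + 35% = 72.1%.
Rounded: 72.10%.

72.10%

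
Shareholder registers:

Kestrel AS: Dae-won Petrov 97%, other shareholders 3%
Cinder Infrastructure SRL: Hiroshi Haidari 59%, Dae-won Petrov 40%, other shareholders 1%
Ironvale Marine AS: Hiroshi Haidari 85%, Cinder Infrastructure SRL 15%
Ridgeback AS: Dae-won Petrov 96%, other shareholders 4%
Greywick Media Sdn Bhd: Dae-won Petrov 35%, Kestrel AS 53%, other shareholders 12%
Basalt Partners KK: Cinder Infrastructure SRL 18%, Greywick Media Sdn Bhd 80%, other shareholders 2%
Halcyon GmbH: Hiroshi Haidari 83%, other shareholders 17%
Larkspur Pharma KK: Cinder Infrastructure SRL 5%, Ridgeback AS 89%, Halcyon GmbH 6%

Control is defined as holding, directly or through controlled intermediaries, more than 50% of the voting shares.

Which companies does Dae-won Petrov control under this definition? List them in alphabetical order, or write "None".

Dae-won holds 97% of Kestrel, so Dae-won controls Kestrel.
Dae-won holds 96% of Ridgeback, so Dae-won controls Ridgeback.
Dae-won and Kestrel together hold 35% + 53% = 88% of Greywick, so Dae-won controls Greywick.
Greywick holds 80% of Basalt, so Dae-won controls Basalt.
Ridgeback holds 89% of Larkspur, so Dae-won controls Larkspur.
No other company's threshold is met.

Basalt Partners KK, Greywick Media Sdn Bhd, Kestrel AS, Larkspur Pharma KK, Ridgeback AS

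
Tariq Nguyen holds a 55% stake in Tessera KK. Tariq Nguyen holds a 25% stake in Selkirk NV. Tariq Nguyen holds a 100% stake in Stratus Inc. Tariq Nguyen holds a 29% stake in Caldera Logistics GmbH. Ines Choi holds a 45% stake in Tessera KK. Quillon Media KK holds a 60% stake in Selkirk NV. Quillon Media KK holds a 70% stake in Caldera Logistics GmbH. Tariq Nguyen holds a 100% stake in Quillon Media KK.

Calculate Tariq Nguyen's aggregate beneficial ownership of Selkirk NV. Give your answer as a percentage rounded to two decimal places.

Tariq reaches Selkirk along 2 paths.
Direct stake: 25% = 25%.
Via Quillon: 100% × 60% = 60%.
Total: 25% + 60% = 85%.
Rounded: 85.00%.

85.00%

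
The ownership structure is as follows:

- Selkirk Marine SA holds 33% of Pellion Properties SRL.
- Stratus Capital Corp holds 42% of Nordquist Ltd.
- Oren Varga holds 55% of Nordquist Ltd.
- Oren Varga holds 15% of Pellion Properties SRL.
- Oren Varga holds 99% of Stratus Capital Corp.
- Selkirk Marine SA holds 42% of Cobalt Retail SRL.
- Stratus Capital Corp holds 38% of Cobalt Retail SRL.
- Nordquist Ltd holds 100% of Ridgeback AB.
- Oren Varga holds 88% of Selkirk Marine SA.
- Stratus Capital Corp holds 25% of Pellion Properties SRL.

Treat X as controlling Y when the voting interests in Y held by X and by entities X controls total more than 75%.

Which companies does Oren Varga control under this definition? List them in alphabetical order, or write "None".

Oren holds 88% of Selkirk, so Oren controls Selkirk.
Oren holds 99% of Stratus, so Oren controls Stratus.
Oren and Stratus together hold 55% + 42% = 97% of Nordquist, so Oren controls Nordquist.
Stratus and Selkirk together hold 38% + 42% = 80% of Cobalt, so Oren controls Cobalt.
Nordquist holds 100% of Ridgeback, so Oren controls Ridgeback.
No other company's threshold is met.

Cobalt Retail SRL, Nordquist Ltd, Ridgeback AB, Selkirk Marine SA, Stratus Capital Corp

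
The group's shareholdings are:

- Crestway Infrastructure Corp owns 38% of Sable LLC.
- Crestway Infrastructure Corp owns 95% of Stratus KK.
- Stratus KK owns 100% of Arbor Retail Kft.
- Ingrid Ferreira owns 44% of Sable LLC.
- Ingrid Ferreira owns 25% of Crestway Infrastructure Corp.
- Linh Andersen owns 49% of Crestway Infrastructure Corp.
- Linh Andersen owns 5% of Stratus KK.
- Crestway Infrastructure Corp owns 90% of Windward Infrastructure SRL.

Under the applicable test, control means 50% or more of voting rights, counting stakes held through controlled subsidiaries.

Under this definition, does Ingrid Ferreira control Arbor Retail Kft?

Ingrid's largest direct stake is 44% in Sable, which does not meet the threshold, so Ingrid controls no company.
Neither Ingrid nor any entity Ingrid controls holds any voting interest in Arbor.
So Ingrid does not control Arbor.

No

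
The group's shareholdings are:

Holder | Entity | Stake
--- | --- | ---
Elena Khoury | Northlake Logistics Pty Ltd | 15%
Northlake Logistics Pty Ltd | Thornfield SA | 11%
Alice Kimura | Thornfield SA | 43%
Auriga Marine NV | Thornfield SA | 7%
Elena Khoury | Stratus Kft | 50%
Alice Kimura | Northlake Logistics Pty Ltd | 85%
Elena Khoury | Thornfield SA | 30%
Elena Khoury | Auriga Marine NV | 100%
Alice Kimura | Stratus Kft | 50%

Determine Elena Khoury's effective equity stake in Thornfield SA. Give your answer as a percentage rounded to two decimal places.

38.65%

Elena reaches Thornfield along 3 paths.
Direct stake: 30% = 30%.
Via Northlake: 15% × 11% = 1.65%.
Via Auriga: 100% × 7% = 7%.
Total: 30% + 1.65% + 7% = 38.65%.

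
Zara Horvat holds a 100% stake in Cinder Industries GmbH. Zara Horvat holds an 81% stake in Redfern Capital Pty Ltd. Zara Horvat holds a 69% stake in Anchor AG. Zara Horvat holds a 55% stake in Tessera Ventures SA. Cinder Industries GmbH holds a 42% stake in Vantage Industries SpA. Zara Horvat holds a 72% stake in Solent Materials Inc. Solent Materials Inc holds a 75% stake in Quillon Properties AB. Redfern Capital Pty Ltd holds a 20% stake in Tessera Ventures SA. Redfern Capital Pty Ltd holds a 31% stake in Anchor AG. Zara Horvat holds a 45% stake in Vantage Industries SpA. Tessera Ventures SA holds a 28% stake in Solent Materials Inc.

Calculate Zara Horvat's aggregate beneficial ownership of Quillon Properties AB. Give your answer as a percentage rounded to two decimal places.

Zara reaches Quillon along 3 paths.
Via Solent: 72% × 75% = 54%.
Via Redfern → Tessera → Solent: 81% × 20% × 28% × 75% = 3.402%.
Via Tessera → Solent: 55% × 28% × 75% = 11.55%.
Total: 54% + 3.402% + 11.55% = 68.952%.
Rounded: 68.95%.

68.95%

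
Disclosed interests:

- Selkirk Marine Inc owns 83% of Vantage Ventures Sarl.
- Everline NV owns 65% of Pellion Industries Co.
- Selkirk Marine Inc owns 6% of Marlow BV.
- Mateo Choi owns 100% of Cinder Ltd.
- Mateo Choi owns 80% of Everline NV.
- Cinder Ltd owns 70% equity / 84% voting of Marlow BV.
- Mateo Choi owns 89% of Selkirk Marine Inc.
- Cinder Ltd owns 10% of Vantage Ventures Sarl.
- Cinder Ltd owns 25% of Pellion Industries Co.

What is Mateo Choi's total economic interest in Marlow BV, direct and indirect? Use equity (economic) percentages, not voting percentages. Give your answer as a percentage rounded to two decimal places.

75.34%

Mateo reaches Marlow along 2 paths.
Via Selkirk: 89% × 6% = 5.34%.
Via Cinder: 100% × 70% = 70%.
Total: 5.34% + 70% = 75.34%.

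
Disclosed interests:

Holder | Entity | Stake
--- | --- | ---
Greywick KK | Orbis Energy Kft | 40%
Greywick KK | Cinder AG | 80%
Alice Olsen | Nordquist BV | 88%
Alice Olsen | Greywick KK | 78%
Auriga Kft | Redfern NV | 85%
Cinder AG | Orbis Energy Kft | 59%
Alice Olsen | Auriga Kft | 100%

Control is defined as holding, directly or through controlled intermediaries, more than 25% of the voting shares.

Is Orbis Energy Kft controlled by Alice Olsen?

Alice holds 78% of Greywick, so Alice controls Greywick.
Greywick holds 80% of Cinder, so Alice controls Cinder.
Cinder and Greywick together hold 59% + 40% = 99% of Orbis, so Alice controls Orbis.

Yes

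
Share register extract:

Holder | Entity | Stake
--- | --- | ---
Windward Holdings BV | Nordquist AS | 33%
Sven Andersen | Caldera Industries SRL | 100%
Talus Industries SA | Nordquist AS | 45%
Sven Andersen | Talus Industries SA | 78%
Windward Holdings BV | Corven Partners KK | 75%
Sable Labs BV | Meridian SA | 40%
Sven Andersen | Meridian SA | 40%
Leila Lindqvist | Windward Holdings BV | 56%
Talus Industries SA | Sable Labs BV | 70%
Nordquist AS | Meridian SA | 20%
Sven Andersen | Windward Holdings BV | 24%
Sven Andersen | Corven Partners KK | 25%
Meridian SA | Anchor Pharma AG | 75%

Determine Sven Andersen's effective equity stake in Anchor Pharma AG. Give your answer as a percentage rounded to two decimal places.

52.83%

Sven reaches Anchor along 4 paths.
Via Talus → Sable → Meridian: 78% × 70% × 40% × 75% = 16.38%.
Via Windward → Nordquist → Meridian: 24% × 33% × 20% × 75% = 1.188%.
Via Talus → Nordquist → Meridian: 78% × 45% × 20% × 75% = 5.265%.
Via Meridian: 40% × 75% = 30%.
Total: 16.38% + 1.188% + 5.265% + 30% = 52.833%.
Rounded: 52.83%.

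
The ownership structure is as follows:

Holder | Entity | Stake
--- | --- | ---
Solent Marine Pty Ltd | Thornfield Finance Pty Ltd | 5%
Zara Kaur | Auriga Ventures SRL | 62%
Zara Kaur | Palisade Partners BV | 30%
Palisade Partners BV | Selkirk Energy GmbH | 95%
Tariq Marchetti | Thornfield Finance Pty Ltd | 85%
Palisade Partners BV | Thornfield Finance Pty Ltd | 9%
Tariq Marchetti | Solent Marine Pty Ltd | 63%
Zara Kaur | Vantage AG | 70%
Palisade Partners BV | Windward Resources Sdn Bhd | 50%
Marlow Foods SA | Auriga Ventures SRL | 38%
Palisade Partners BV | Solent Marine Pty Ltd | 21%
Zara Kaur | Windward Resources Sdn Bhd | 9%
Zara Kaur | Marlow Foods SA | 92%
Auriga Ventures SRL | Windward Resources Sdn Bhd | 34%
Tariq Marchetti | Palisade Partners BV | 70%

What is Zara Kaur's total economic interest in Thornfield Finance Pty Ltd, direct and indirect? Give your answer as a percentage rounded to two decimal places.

3.02%

Zara reaches Thornfield along 2 paths.
Via Palisade: 30% × 9% = 2.7%.
Via Palisade → Solent: 30% × 21% × 5% = 0.315%.
Total: 2.7% + 0.315% = 3.015%.
Rounded: 3.02%.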